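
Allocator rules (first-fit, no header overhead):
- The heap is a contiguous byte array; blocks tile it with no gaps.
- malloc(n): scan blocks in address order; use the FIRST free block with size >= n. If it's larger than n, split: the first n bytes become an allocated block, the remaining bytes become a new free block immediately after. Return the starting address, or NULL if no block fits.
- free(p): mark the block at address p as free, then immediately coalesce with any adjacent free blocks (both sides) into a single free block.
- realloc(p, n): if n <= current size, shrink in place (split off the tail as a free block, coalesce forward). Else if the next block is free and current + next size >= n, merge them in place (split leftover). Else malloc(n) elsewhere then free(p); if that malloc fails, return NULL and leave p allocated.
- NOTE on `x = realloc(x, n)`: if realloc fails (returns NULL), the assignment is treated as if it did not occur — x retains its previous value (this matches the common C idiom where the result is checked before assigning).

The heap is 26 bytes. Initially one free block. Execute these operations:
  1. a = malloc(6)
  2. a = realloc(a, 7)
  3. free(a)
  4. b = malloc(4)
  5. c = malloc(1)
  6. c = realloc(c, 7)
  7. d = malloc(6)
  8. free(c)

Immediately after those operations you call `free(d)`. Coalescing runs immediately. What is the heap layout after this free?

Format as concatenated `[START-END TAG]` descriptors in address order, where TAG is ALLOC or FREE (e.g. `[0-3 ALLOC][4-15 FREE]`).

Answer: [0-3 ALLOC][4-25 FREE]

Derivation:
Op 1: a = malloc(6) -> a = 0; heap: [0-5 ALLOC][6-25 FREE]
Op 2: a = realloc(a, 7) -> a = 0; heap: [0-6 ALLOC][7-25 FREE]
Op 3: free(a) -> (freed a); heap: [0-25 FREE]
Op 4: b = malloc(4) -> b = 0; heap: [0-3 ALLOC][4-25 FREE]
Op 5: c = malloc(1) -> c = 4; heap: [0-3 ALLOC][4-4 ALLOC][5-25 FREE]
Op 6: c = realloc(c, 7) -> c = 4; heap: [0-3 ALLOC][4-10 ALLOC][11-25 FREE]
Op 7: d = malloc(6) -> d = 11; heap: [0-3 ALLOC][4-10 ALLOC][11-16 ALLOC][17-25 FREE]
Op 8: free(c) -> (freed c); heap: [0-3 ALLOC][4-10 FREE][11-16 ALLOC][17-25 FREE]
free(d): d = 11 -> block [11-16 ALLOC]; mark free, coalesce with adjacent free neighbors -> [0-3 ALLOC][4-25 FREE]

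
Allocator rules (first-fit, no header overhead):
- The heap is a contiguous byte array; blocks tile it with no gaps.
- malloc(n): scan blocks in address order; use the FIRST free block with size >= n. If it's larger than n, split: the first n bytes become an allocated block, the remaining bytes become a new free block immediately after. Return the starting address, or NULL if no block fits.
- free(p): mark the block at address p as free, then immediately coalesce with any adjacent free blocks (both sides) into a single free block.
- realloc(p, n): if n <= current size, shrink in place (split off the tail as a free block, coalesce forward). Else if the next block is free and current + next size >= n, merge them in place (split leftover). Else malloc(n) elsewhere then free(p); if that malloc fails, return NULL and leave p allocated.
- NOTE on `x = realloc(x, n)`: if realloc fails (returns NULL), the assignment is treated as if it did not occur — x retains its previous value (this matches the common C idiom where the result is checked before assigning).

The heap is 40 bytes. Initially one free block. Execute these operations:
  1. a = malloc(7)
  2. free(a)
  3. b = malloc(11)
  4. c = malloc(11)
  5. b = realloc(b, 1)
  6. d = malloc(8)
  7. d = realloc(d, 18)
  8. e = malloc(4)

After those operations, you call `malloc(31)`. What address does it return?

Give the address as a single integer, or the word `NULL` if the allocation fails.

Op 1: a = malloc(7) -> a = 0; heap: [0-6 ALLOC][7-39 FREE]
Op 2: free(a) -> (freed a); heap: [0-39 FREE]
Op 3: b = malloc(11) -> b = 0; heap: [0-10 ALLOC][11-39 FREE]
Op 4: c = malloc(11) -> c = 11; heap: [0-10 ALLOC][11-21 ALLOC][22-39 FREE]
Op 5: b = realloc(b, 1) -> b = 0; heap: [0-0 ALLOC][1-10 FREE][11-21 ALLOC][22-39 FREE]
Op 6: d = malloc(8) -> d = 1; heap: [0-0 ALLOC][1-8 ALLOC][9-10 FREE][11-21 ALLOC][22-39 FREE]
Op 7: d = realloc(d, 18) -> d = 22; heap: [0-0 ALLOC][1-10 FREE][11-21 ALLOC][22-39 ALLOC]
Op 8: e = malloc(4) -> e = 1; heap: [0-0 ALLOC][1-4 ALLOC][5-10 FREE][11-21 ALLOC][22-39 ALLOC]
malloc(31): first-fit scan over [0-0 ALLOC][1-4 ALLOC][5-10 FREE][11-21 ALLOC][22-39 ALLOC] -> NULL

Answer: NULL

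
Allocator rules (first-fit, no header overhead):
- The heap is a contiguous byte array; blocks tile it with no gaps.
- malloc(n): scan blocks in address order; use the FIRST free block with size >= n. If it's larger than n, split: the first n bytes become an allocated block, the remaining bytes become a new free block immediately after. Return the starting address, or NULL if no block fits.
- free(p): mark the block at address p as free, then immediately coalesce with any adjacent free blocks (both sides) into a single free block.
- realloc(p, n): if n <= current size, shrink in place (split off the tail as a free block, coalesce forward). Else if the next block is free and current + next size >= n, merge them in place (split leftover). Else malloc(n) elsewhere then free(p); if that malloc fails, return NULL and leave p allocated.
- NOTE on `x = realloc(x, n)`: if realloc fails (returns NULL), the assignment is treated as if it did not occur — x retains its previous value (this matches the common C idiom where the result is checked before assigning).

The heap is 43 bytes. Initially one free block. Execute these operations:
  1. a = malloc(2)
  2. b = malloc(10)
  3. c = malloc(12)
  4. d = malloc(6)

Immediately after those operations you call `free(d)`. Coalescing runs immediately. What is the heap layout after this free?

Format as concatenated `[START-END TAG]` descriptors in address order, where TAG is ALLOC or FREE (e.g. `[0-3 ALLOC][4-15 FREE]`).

Op 1: a = malloc(2) -> a = 0; heap: [0-1 ALLOC][2-42 FREE]
Op 2: b = malloc(10) -> b = 2; heap: [0-1 ALLOC][2-11 ALLOC][12-42 FREE]
Op 3: c = malloc(12) -> c = 12; heap: [0-1 ALLOC][2-11 ALLOC][12-23 ALLOC][24-42 FREE]
Op 4: d = malloc(6) -> d = 24; heap: [0-1 ALLOC][2-11 ALLOC][12-23 ALLOC][24-29 ALLOC][30-42 FREE]
free(d): d = 24 -> block [24-29 ALLOC]; mark free, coalesce with adjacent free neighbors -> [0-1 ALLOC][2-11 ALLOC][12-23 ALLOC][24-42 FREE]

Answer: [0-1 ALLOC][2-11 ALLOC][12-23 ALLOC][24-42 FREE]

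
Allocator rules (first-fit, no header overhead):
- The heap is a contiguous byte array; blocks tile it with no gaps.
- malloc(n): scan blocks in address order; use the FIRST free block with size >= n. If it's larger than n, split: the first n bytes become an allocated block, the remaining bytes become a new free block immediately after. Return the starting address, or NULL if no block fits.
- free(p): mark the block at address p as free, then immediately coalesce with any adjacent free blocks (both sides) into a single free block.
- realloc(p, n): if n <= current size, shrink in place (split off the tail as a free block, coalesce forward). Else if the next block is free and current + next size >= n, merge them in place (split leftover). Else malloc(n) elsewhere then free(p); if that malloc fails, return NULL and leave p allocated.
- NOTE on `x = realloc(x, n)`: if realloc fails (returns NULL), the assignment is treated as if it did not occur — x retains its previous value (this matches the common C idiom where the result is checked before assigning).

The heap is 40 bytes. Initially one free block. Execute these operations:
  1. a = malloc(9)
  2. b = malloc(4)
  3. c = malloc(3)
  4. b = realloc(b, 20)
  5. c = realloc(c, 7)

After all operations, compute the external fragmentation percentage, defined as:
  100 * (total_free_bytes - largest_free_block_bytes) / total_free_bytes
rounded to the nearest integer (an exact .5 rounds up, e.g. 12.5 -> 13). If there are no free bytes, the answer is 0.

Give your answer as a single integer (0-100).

Op 1: a = malloc(9) -> a = 0; heap: [0-8 ALLOC][9-39 FREE]
Op 2: b = malloc(4) -> b = 9; heap: [0-8 ALLOC][9-12 ALLOC][13-39 FREE]
Op 3: c = malloc(3) -> c = 13; heap: [0-8 ALLOC][9-12 ALLOC][13-15 ALLOC][16-39 FREE]
Op 4: b = realloc(b, 20) -> b = 16; heap: [0-8 ALLOC][9-12 FREE][13-15 ALLOC][16-35 ALLOC][36-39 FREE]
Op 5: c = realloc(c, 7) -> NULL (c unchanged); heap: [0-8 ALLOC][9-12 FREE][13-15 ALLOC][16-35 ALLOC][36-39 FREE]
Free blocks: [4 4] total_free=8 largest=4 -> 100*(8-4)/8 = 400/8 = 50

Answer: 50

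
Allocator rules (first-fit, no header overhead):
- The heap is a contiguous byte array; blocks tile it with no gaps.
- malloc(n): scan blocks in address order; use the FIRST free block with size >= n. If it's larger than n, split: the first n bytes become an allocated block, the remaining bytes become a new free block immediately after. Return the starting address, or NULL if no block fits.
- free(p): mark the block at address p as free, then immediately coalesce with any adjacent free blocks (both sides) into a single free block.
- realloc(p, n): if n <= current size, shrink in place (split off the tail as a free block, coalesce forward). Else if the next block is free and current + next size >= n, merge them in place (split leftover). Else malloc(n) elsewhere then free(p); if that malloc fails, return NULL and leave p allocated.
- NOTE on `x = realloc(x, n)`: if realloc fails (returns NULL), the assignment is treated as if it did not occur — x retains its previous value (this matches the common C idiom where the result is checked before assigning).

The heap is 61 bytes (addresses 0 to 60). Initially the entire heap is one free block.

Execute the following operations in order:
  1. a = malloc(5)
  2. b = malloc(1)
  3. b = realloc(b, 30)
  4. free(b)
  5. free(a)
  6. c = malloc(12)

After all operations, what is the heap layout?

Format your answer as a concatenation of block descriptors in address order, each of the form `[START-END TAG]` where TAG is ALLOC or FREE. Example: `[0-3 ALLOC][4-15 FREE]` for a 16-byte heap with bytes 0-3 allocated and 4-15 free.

Answer: [0-11 ALLOC][12-60 FREE]

Derivation:
Op 1: a = malloc(5) -> a = 0; heap: [0-4 ALLOC][5-60 FREE]
Op 2: b = malloc(1) -> b = 5; heap: [0-4 ALLOC][5-5 ALLOC][6-60 FREE]
Op 3: b = realloc(b, 30) -> b = 5; heap: [0-4 ALLOC][5-34 ALLOC][35-60 FREE]
Op 4: free(b) -> (freed b); heap: [0-4 ALLOC][5-60 FREE]
Op 5: free(a) -> (freed a); heap: [0-60 FREE]
Op 6: c = malloc(12) -> c = 0; heap: [0-11 ALLOC][12-60 FREE]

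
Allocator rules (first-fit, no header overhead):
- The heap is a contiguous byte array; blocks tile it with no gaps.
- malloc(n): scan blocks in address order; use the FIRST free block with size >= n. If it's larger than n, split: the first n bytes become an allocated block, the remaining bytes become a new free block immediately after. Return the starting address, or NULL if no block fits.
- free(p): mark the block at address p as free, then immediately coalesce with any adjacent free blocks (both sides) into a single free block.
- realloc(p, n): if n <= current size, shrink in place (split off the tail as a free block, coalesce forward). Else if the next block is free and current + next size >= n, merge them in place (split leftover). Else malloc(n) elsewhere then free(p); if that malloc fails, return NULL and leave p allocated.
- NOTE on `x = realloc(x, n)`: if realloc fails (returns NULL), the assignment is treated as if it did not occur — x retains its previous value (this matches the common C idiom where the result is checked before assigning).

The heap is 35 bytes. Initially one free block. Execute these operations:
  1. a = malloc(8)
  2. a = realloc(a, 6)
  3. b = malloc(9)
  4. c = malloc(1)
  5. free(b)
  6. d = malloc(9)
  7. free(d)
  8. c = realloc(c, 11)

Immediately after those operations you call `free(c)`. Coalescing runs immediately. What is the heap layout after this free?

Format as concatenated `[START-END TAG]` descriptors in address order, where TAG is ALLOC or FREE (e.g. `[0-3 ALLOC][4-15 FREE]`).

Op 1: a = malloc(8) -> a = 0; heap: [0-7 ALLOC][8-34 FREE]
Op 2: a = realloc(a, 6) -> a = 0; heap: [0-5 ALLOC][6-34 FREE]
Op 3: b = malloc(9) -> b = 6; heap: [0-5 ALLOC][6-14 ALLOC][15-34 FREE]
Op 4: c = malloc(1) -> c = 15; heap: [0-5 ALLOC][6-14 ALLOC][15-15 ALLOC][16-34 FREE]
Op 5: free(b) -> (freed b); heap: [0-5 ALLOC][6-14 FREE][15-15 ALLOC][16-34 FREE]
Op 6: d = malloc(9) -> d = 6; heap: [0-5 ALLOC][6-14 ALLOC][15-15 ALLOC][16-34 FREE]
Op 7: free(d) -> (freed d); heap: [0-5 ALLOC][6-14 FREE][15-15 ALLOC][16-34 FREE]
Op 8: c = realloc(c, 11) -> c = 15; heap: [0-5 ALLOC][6-14 FREE][15-25 ALLOC][26-34 FREE]
free(c): c = 15 -> block [15-25 ALLOC]; mark free, coalesce with adjacent free neighbors -> [0-5 ALLOC][6-34 FREE]

Answer: [0-5 ALLOC][6-34 FREE]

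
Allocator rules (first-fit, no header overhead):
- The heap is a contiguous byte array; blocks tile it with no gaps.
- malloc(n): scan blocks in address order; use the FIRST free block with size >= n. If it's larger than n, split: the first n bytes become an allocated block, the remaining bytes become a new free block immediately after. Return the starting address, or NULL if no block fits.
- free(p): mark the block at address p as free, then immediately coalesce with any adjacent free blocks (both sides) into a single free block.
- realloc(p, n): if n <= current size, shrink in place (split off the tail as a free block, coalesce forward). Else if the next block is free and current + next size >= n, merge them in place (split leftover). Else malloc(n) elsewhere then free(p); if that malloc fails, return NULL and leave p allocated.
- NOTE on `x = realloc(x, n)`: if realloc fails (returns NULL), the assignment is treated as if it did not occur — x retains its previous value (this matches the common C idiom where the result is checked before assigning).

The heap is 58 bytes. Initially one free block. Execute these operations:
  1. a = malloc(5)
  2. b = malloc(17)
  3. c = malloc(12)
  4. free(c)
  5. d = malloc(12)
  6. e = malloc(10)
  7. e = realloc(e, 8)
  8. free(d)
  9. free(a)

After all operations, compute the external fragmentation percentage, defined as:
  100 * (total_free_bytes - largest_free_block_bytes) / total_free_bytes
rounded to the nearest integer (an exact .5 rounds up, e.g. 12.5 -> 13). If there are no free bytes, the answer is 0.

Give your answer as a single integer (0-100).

Answer: 52

Derivation:
Op 1: a = malloc(5) -> a = 0; heap: [0-4 ALLOC][5-57 FREE]
Op 2: b = malloc(17) -> b = 5; heap: [0-4 ALLOC][5-21 ALLOC][22-57 FREE]
Op 3: c = malloc(12) -> c = 22; heap: [0-4 ALLOC][5-21 ALLOC][22-33 ALLOC][34-57 FREE]
Op 4: free(c) -> (freed c); heap: [0-4 ALLOC][5-21 ALLOC][22-57 FREE]
Op 5: d = malloc(12) -> d = 22; heap: [0-4 ALLOC][5-21 ALLOC][22-33 ALLOC][34-57 FREE]
Op 6: e = malloc(10) -> e = 34; heap: [0-4 ALLOC][5-21 ALLOC][22-33 ALLOC][34-43 ALLOC][44-57 FREE]
Op 7: e = realloc(e, 8) -> e = 34; heap: [0-4 ALLOC][5-21 ALLOC][22-33 ALLOC][34-41 ALLOC][42-57 FREE]
Op 8: free(d) -> (freed d); heap: [0-4 ALLOC][5-21 ALLOC][22-33 FREE][34-41 ALLOC][42-57 FREE]
Op 9: free(a) -> (freed a); heap: [0-4 FREE][5-21 ALLOC][22-33 FREE][34-41 ALLOC][42-57 FREE]
Free blocks: [5 12 16] total_free=33 largest=16 -> 100*(33-16)/33 = 1700/33 ≈ 51.515 -> rounds to 52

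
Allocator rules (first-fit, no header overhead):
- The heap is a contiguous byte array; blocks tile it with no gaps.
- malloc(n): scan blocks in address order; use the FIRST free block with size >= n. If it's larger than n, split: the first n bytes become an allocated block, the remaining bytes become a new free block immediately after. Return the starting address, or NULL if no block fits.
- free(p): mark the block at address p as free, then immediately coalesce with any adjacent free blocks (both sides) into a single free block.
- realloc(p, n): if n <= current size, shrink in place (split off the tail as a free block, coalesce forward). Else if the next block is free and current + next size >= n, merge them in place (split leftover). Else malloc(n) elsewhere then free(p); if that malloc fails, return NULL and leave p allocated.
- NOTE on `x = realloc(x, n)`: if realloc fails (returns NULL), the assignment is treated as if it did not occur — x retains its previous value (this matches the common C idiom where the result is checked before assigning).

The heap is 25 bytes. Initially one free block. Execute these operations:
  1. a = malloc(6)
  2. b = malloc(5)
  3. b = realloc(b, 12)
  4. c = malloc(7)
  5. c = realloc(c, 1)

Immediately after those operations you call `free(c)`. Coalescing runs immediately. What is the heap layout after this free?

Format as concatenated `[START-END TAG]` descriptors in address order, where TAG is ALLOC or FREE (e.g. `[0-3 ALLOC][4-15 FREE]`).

Op 1: a = malloc(6) -> a = 0; heap: [0-5 ALLOC][6-24 FREE]
Op 2: b = malloc(5) -> b = 6; heap: [0-5 ALLOC][6-10 ALLOC][11-24 FREE]
Op 3: b = realloc(b, 12) -> b = 6; heap: [0-5 ALLOC][6-17 ALLOC][18-24 FREE]
Op 4: c = malloc(7) -> c = 18; heap: [0-5 ALLOC][6-17 ALLOC][18-24 ALLOC]
Op 5: c = realloc(c, 1) -> c = 18; heap: [0-5 ALLOC][6-17 ALLOC][18-18 ALLOC][19-24 FREE]
free(c): c = 18 -> block [18-18 ALLOC]; mark free, coalesce with adjacent free neighbors -> [0-5 ALLOC][6-17 ALLOC][18-24 FREE]

Answer: [0-5 ALLOC][6-17 ALLOC][18-24 FREE]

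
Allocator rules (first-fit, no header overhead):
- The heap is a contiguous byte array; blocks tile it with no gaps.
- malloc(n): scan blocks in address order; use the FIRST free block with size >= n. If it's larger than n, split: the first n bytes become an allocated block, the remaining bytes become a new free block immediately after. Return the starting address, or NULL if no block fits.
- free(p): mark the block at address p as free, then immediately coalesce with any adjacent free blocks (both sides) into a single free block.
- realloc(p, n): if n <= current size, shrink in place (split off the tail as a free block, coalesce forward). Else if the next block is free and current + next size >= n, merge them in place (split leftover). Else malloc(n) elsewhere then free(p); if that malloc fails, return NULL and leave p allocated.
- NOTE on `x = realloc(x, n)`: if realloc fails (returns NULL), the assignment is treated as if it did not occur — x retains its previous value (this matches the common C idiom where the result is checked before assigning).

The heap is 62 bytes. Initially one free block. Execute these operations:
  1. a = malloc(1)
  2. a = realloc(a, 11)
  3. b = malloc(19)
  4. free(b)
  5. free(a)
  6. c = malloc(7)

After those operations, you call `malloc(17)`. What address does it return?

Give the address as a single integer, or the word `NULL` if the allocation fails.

Answer: 7

Derivation:
Op 1: a = malloc(1) -> a = 0; heap: [0-0 ALLOC][1-61 FREE]
Op 2: a = realloc(a, 11) -> a = 0; heap: [0-10 ALLOC][11-61 FREE]
Op 3: b = malloc(19) -> b = 11; heap: [0-10 ALLOC][11-29 ALLOC][30-61 FREE]
Op 4: free(b) -> (freed b); heap: [0-10 ALLOC][11-61 FREE]
Op 5: free(a) -> (freed a); heap: [0-61 FREE]
Op 6: c = malloc(7) -> c = 0; heap: [0-6 ALLOC][7-61 FREE]
malloc(17): first-fit scan over [0-6 ALLOC][7-61 FREE] -> 7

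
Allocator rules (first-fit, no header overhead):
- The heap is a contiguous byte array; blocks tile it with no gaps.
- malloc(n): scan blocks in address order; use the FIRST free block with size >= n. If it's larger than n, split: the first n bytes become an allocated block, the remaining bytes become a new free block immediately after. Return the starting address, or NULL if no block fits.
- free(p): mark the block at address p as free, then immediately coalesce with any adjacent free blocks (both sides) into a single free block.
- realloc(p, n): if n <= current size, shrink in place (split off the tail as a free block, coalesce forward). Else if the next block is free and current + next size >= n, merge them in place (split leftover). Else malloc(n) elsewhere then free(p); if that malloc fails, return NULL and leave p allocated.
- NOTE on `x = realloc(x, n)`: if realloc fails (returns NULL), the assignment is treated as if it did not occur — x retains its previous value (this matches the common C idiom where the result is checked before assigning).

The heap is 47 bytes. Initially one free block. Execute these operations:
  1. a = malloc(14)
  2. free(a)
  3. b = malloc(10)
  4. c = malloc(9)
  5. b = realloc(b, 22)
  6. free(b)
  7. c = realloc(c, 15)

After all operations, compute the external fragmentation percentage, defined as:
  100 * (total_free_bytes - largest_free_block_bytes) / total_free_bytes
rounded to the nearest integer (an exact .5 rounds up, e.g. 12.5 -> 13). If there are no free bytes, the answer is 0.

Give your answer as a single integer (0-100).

Answer: 31

Derivation:
Op 1: a = malloc(14) -> a = 0; heap: [0-13 ALLOC][14-46 FREE]
Op 2: free(a) -> (freed a); heap: [0-46 FREE]
Op 3: b = malloc(10) -> b = 0; heap: [0-9 ALLOC][10-46 FREE]
Op 4: c = malloc(9) -> c = 10; heap: [0-9 ALLOC][10-18 ALLOC][19-46 FREE]
Op 5: b = realloc(b, 22) -> b = 19; heap: [0-9 FREE][10-18 ALLOC][19-40 ALLOC][41-46 FREE]
Op 6: free(b) -> (freed b); heap: [0-9 FREE][10-18 ALLOC][19-46 FREE]
Op 7: c = realloc(c, 15) -> c = 10; heap: [0-9 FREE][10-24 ALLOC][25-46 FREE]
Free blocks: [10 22] total_free=32 largest=22 -> 100*(32-22)/32 = 1000/32 = 31.25 -> rounds to 31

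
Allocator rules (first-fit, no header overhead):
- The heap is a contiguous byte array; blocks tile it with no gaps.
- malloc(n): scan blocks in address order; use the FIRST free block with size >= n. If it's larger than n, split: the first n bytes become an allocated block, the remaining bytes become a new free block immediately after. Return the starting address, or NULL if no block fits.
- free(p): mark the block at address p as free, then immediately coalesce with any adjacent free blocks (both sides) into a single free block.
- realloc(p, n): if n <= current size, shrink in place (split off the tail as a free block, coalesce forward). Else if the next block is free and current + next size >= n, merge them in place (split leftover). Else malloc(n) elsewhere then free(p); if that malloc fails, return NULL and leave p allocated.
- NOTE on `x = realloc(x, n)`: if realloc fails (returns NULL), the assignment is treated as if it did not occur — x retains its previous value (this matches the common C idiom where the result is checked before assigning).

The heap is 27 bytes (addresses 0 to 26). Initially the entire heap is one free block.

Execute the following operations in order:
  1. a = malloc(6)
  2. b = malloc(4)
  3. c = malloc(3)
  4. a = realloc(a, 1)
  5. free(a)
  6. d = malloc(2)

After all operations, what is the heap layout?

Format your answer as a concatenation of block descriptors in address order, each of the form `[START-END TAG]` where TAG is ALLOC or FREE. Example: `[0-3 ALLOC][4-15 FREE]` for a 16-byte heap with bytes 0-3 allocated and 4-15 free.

Answer: [0-1 ALLOC][2-5 FREE][6-9 ALLOC][10-12 ALLOC][13-26 FREE]

Derivation:
Op 1: a = malloc(6) -> a = 0; heap: [0-5 ALLOC][6-26 FREE]
Op 2: b = malloc(4) -> b = 6; heap: [0-5 ALLOC][6-9 ALLOC][10-26 FREE]
Op 3: c = malloc(3) -> c = 10; heap: [0-5 ALLOC][6-9 ALLOC][10-12 ALLOC][13-26 FREE]
Op 4: a = realloc(a, 1) -> a = 0; heap: [0-0 ALLOC][1-5 FREE][6-9 ALLOC][10-12 ALLOC][13-26 FREE]
Op 5: free(a) -> (freed a); heap: [0-5 FREE][6-9 ALLOC][10-12 ALLOC][13-26 FREE]
Op 6: d = malloc(2) -> d = 0; heap: [0-1 ALLOC][2-5 FREE][6-9 ALLOC][10-12 ALLOC][13-26 FREE]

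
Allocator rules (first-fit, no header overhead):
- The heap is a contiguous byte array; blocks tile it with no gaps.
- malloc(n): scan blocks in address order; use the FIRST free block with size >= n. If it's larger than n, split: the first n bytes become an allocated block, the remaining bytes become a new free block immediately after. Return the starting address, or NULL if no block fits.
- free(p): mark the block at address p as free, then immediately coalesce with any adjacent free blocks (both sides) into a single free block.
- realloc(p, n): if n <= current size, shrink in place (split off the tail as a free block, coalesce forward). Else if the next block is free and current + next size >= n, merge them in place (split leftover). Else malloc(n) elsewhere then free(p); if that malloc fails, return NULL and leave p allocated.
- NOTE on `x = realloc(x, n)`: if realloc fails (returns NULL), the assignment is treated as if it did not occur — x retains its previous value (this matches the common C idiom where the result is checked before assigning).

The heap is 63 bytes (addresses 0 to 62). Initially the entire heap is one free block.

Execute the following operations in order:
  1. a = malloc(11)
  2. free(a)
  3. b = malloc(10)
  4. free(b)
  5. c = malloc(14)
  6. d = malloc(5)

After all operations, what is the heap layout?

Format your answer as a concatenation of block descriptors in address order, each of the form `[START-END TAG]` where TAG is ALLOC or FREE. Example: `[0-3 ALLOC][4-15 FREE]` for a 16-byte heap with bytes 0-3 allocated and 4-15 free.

Op 1: a = malloc(11) -> a = 0; heap: [0-10 ALLOC][11-62 FREE]
Op 2: free(a) -> (freed a); heap: [0-62 FREE]
Op 3: b = malloc(10) -> b = 0; heap: [0-9 ALLOC][10-62 FREE]
Op 4: free(b) -> (freed b); heap: [0-62 FREE]
Op 5: c = malloc(14) -> c = 0; heap: [0-13 ALLOC][14-62 FREE]
Op 6: d = malloc(5) -> d = 14; heap: [0-13 ALLOC][14-18 ALLOC][19-62 FREE]

Answer: [0-13 ALLOC][14-18 ALLOC][19-62 FREE]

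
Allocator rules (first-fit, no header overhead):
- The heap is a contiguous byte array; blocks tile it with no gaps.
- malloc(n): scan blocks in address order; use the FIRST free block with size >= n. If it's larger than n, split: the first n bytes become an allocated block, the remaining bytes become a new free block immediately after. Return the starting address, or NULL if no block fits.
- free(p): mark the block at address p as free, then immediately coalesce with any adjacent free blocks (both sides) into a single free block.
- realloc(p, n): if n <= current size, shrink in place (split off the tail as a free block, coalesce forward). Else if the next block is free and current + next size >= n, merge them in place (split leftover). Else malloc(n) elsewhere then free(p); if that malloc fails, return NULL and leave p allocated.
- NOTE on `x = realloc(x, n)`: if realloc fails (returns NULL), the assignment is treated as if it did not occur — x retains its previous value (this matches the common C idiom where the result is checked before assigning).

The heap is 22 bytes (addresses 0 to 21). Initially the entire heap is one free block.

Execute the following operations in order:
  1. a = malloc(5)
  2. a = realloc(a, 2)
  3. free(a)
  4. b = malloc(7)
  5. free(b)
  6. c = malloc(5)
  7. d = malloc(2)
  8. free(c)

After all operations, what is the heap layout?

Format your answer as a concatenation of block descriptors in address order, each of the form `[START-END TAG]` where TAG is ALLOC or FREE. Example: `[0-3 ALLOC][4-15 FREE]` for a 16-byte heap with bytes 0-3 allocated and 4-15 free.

Op 1: a = malloc(5) -> a = 0; heap: [0-4 ALLOC][5-21 FREE]
Op 2: a = realloc(a, 2) -> a = 0; heap: [0-1 ALLOC][2-21 FREE]
Op 3: free(a) -> (freed a); heap: [0-21 FREE]
Op 4: b = malloc(7) -> b = 0; heap: [0-6 ALLOC][7-21 FREE]
Op 5: free(b) -> (freed b); heap: [0-21 FREE]
Op 6: c = malloc(5) -> c = 0; heap: [0-4 ALLOC][5-21 FREE]
Op 7: d = malloc(2) -> d = 5; heap: [0-4 ALLOC][5-6 ALLOC][7-21 FREE]
Op 8: free(c) -> (freed c); heap: [0-4 FREE][5-6 ALLOC][7-21 FREE]

Answer: [0-4 FREE][5-6 ALLOC][7-21 FREE]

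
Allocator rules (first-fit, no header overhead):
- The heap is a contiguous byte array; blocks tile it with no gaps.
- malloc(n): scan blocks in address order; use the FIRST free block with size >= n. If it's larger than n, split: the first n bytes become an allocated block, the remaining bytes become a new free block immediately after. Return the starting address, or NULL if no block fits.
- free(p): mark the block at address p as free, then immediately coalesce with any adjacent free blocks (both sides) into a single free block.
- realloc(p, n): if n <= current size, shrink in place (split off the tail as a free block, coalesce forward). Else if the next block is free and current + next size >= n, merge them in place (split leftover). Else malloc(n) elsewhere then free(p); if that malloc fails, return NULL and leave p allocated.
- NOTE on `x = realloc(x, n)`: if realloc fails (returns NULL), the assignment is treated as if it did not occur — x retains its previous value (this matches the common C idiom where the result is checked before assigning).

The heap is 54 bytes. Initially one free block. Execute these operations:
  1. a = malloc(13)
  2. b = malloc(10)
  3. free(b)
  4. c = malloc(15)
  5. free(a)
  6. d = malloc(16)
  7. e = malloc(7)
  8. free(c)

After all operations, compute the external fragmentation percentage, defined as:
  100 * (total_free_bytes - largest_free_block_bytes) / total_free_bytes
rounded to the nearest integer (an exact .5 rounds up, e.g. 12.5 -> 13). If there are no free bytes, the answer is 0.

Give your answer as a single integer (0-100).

Answer: 32

Derivation:
Op 1: a = malloc(13) -> a = 0; heap: [0-12 ALLOC][13-53 FREE]
Op 2: b = malloc(10) -> b = 13; heap: [0-12 ALLOC][13-22 ALLOC][23-53 FREE]
Op 3: free(b) -> (freed b); heap: [0-12 ALLOC][13-53 FREE]
Op 4: c = malloc(15) -> c = 13; heap: [0-12 ALLOC][13-27 ALLOC][28-53 FREE]
Op 5: free(a) -> (freed a); heap: [0-12 FREE][13-27 ALLOC][28-53 FREE]
Op 6: d = malloc(16) -> d = 28; heap: [0-12 FREE][13-27 ALLOC][28-43 ALLOC][44-53 FREE]
Op 7: e = malloc(7) -> e = 0; heap: [0-6 ALLOC][7-12 FREE][13-27 ALLOC][28-43 ALLOC][44-53 FREE]
Op 8: free(c) -> (freed c); heap: [0-6 ALLOC][7-27 FREE][28-43 ALLOC][44-53 FREE]
Free blocks: [21 10] total_free=31 largest=21 -> 100*(31-21)/31 = 1000/31 ≈ 32.258 -> rounds to 32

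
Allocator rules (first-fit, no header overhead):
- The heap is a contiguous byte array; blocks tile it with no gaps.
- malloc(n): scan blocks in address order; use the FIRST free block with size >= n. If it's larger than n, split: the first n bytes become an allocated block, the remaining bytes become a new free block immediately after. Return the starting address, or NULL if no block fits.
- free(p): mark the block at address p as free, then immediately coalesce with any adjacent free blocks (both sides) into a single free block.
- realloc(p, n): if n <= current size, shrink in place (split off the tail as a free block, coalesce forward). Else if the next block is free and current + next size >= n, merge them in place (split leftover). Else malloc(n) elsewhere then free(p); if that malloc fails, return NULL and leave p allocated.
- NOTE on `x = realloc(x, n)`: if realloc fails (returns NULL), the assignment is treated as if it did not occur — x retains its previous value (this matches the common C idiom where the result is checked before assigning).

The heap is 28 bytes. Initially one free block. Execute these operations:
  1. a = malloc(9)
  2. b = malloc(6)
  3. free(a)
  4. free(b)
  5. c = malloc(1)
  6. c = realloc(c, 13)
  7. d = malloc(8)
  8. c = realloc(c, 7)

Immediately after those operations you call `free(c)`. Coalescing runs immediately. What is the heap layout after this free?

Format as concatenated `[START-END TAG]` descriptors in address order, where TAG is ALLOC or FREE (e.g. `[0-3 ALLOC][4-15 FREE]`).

Answer: [0-12 FREE][13-20 ALLOC][21-27 FREE]

Derivation:
Op 1: a = malloc(9) -> a = 0; heap: [0-8 ALLOC][9-27 FREE]
Op 2: b = malloc(6) -> b = 9; heap: [0-8 ALLOC][9-14 ALLOC][15-27 FREE]
Op 3: free(a) -> (freed a); heap: [0-8 FREE][9-14 ALLOC][15-27 FREE]
Op 4: free(b) -> (freed b); heap: [0-27 FREE]
Op 5: c = malloc(1) -> c = 0; heap: [0-0 ALLOC][1-27 FREE]
Op 6: c = realloc(c, 13) -> c = 0; heap: [0-12 ALLOC][13-27 FREE]
Op 7: d = malloc(8) -> d = 13; heap: [0-12 ALLOC][13-20 ALLOC][21-27 FREE]
Op 8: c = realloc(c, 7) -> c = 0; heap: [0-6 ALLOC][7-12 FREE][13-20 ALLOC][21-27 FREE]
free(c): c = 0 -> block [0-6 ALLOC]; mark free, coalesce with adjacent free neighbors -> [0-12 FREE][13-20 ALLOC][21-27 FREE]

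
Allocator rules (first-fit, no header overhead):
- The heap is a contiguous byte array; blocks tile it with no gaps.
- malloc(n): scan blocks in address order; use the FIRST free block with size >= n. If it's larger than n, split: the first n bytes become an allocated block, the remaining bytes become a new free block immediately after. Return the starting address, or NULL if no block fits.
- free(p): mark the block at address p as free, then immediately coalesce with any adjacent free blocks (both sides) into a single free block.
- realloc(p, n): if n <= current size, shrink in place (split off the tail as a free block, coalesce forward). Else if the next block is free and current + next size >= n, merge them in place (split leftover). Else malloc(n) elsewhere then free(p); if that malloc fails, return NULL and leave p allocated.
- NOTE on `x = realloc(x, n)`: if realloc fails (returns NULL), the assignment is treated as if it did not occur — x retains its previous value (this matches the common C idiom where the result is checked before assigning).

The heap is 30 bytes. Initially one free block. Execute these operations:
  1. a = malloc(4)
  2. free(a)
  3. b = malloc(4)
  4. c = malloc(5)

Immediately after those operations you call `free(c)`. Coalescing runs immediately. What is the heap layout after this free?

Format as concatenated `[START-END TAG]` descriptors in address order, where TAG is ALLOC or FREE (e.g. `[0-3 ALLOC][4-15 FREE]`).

Op 1: a = malloc(4) -> a = 0; heap: [0-3 ALLOC][4-29 FREE]
Op 2: free(a) -> (freed a); heap: [0-29 FREE]
Op 3: b = malloc(4) -> b = 0; heap: [0-3 ALLOC][4-29 FREE]
Op 4: c = malloc(5) -> c = 4; heap: [0-3 ALLOC][4-8 ALLOC][9-29 FREE]
free(c): c = 4 -> block [4-8 ALLOC]; mark free, coalesce with adjacent free neighbors -> [0-3 ALLOC][4-29 FREE]

Answer: [0-3 ALLOC][4-29 FREE]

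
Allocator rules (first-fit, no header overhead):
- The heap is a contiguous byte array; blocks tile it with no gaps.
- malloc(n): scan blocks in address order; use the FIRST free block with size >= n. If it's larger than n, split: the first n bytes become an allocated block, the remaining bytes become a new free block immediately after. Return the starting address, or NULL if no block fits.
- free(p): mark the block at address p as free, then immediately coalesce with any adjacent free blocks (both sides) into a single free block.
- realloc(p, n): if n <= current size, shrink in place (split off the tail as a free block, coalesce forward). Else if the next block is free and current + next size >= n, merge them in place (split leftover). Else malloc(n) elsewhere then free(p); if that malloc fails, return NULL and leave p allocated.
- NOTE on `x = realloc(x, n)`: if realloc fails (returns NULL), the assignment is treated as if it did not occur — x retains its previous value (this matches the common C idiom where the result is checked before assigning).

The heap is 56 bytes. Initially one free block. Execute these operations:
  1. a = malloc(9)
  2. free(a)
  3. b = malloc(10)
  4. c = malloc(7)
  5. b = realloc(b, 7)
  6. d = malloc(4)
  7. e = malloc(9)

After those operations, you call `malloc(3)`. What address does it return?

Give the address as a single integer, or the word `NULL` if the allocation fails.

Answer: 7

Derivation:
Op 1: a = malloc(9) -> a = 0; heap: [0-8 ALLOC][9-55 FREE]
Op 2: free(a) -> (freed a); heap: [0-55 FREE]
Op 3: b = malloc(10) -> b = 0; heap: [0-9 ALLOC][10-55 FREE]
Op 4: c = malloc(7) -> c = 10; heap: [0-9 ALLOC][10-16 ALLOC][17-55 FREE]
Op 5: b = realloc(b, 7) -> b = 0; heap: [0-6 ALLOC][7-9 FREE][10-16 ALLOC][17-55 FREE]
Op 6: d = malloc(4) -> d = 17; heap: [0-6 ALLOC][7-9 FREE][10-16 ALLOC][17-20 ALLOC][21-55 FREE]
Op 7: e = malloc(9) -> e = 21; heap: [0-6 ALLOC][7-9 FREE][10-16 ALLOC][17-20 ALLOC][21-29 ALLOC][30-55 FREE]
malloc(3): first-fit scan over [0-6 ALLOC][7-9 FREE][10-16 ALLOC][17-20 ALLOC][21-29 ALLOC][30-55 FREE] -> 7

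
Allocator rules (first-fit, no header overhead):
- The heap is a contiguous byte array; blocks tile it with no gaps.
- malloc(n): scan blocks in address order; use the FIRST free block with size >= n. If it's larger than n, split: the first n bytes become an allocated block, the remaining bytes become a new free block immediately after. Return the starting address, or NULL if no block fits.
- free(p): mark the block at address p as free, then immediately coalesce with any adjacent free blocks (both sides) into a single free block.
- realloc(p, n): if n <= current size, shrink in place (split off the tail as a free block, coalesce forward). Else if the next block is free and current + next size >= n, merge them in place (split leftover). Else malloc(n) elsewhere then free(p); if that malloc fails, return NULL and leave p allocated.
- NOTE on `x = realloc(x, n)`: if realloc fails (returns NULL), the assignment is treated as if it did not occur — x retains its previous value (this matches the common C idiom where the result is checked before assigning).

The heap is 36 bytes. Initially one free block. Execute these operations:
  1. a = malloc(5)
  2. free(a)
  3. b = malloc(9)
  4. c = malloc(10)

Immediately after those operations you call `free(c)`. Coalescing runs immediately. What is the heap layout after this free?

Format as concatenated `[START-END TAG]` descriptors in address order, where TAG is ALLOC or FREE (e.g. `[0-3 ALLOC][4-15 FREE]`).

Op 1: a = malloc(5) -> a = 0; heap: [0-4 ALLOC][5-35 FREE]
Op 2: free(a) -> (freed a); heap: [0-35 FREE]
Op 3: b = malloc(9) -> b = 0; heap: [0-8 ALLOC][9-35 FREE]
Op 4: c = malloc(10) -> c = 9; heap: [0-8 ALLOC][9-18 ALLOC][19-35 FREE]
free(c): c = 9 -> block [9-18 ALLOC]; mark free, coalesce with adjacent free neighbors -> [0-8 ALLOC][9-35 FREE]

Answer: [0-8 ALLOC][9-35 FREE]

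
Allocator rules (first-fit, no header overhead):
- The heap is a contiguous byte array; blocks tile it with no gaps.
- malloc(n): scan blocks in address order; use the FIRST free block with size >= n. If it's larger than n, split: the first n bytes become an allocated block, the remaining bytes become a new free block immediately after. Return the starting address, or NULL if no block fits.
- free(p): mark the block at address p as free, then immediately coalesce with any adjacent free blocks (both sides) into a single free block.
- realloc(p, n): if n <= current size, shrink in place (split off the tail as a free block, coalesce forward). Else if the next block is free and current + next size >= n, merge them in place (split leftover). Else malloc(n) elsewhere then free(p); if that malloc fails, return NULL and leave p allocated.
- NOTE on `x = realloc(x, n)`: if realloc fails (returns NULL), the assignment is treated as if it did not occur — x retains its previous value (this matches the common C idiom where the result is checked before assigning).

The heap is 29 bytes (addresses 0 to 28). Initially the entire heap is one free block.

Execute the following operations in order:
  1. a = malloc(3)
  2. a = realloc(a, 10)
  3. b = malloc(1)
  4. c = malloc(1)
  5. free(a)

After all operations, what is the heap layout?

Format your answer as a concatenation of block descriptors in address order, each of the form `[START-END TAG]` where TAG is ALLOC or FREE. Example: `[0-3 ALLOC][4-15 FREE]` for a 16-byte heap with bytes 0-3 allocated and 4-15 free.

Answer: [0-9 FREE][10-10 ALLOC][11-11 ALLOC][12-28 FREE]

Derivation:
Op 1: a = malloc(3) -> a = 0; heap: [0-2 ALLOC][3-28 FREE]
Op 2: a = realloc(a, 10) -> a = 0; heap: [0-9 ALLOC][10-28 FREE]
Op 3: b = malloc(1) -> b = 10; heap: [0-9 ALLOC][10-10 ALLOC][11-28 FREE]
Op 4: c = malloc(1) -> c = 11; heap: [0-9 ALLOC][10-10 ALLOC][11-11 ALLOC][12-28 FREE]
Op 5: free(a) -> (freed a); heap: [0-9 FREE][10-10 ALLOC][11-11 ALLOC][12-28 FREE]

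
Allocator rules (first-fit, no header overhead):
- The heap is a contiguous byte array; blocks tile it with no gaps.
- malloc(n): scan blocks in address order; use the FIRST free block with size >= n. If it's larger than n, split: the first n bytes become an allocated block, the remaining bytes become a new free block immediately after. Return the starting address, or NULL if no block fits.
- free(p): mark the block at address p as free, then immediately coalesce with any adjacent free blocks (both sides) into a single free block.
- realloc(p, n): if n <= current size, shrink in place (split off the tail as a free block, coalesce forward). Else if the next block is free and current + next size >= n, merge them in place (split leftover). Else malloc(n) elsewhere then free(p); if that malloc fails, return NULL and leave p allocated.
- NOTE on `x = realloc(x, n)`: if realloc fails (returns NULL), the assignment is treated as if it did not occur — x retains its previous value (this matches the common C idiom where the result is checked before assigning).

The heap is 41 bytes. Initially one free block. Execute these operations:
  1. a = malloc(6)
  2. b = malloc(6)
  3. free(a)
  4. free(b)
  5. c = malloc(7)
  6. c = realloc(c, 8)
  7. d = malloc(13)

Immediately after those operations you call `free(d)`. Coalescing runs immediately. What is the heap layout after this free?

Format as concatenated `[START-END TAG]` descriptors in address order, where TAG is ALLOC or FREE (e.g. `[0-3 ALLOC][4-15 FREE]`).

Op 1: a = malloc(6) -> a = 0; heap: [0-5 ALLOC][6-40 FREE]
Op 2: b = malloc(6) -> b = 6; heap: [0-5 ALLOC][6-11 ALLOC][12-40 FREE]
Op 3: free(a) -> (freed a); heap: [0-5 FREE][6-11 ALLOC][12-40 FREE]
Op 4: free(b) -> (freed b); heap: [0-40 FREE]
Op 5: c = malloc(7) -> c = 0; heap: [0-6 ALLOC][7-40 FREE]
Op 6: c = realloc(c, 8) -> c = 0; heap: [0-7 ALLOC][8-40 FREE]
Op 7: d = malloc(13) -> d = 8; heap: [0-7 ALLOC][8-20 ALLOC][21-40 FREE]
free(d): d = 8 -> block [8-20 ALLOC]; mark free, coalesce with adjacent free neighbors -> [0-7 ALLOC][8-40 FREE]

Answer: [0-7 ALLOC][8-40 FREE]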